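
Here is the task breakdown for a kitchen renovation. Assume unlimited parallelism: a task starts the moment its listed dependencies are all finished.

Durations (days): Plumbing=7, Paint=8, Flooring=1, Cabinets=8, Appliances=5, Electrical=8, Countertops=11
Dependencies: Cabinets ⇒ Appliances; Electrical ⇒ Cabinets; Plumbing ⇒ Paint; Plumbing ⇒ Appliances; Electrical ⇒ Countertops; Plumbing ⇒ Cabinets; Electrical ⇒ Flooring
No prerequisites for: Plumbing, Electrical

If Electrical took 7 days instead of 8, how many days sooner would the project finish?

As given, the longest chain is Electrical→Cabinets→Appliances = 8+8+5 = 21, so the finish is 21 days.
Electrical lies on that path, so at 7 days the path becomes 20 days.
Now Plumbing→Cabinets→Appliances = 7+8+5 = 20 is longest, so the finish becomes 20 days.
Change in finish: 20 − 21 = -1 days.

1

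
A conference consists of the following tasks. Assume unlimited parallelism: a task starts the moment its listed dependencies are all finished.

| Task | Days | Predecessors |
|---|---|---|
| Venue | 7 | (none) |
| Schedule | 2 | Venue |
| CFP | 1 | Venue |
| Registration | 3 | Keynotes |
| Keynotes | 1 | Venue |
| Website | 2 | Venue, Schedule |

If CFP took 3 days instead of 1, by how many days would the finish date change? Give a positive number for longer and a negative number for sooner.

Actual critical path: Venue→Schedule→Website = 7+2+2 = 11 ⇒ 11 days.
The longest path through CFP is only 8 days, so CFP has float 3.
The critical path is still Venue→Schedule→Website; finish is now 11 days.
Change in finish: 11 − 11 = +0 days.

0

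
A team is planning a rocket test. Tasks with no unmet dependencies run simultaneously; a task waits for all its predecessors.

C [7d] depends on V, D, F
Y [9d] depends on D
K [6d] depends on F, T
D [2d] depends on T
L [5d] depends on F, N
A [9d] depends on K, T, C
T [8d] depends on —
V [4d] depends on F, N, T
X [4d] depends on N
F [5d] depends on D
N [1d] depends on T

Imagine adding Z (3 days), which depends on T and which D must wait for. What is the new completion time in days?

38

Originally the plan takes 35 days.
With Z inserted, D now waits for max(T, Z).
New critical path: T→Z→D→F→V→C→A = 8+3+2+5+4+7+9 = 38 ⇒ 38 days.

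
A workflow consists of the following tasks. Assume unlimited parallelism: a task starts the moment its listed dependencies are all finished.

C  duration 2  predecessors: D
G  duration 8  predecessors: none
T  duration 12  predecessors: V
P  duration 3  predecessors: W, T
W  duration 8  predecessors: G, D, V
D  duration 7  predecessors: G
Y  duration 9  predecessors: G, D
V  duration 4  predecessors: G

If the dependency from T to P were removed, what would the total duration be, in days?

Before: longest chain G→V→T→P = 8+4+12+3 = 27, finish 27.
Without T→P, P's earliest start moves from 24 to 23.
After: G→D→W→P = 8+7+8+3 = 26 → 26 days.

26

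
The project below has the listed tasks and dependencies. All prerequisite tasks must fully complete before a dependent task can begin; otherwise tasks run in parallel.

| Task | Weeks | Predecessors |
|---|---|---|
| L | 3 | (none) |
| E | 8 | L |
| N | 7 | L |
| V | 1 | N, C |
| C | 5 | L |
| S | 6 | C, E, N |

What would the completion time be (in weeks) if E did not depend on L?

Original critical path: L→E→S = 3+8+6 = 17 ⇒ 17 weeks.
Without L→E, E's earliest start moves from 3 to 0.
The longest chain is now L→N→S = 3+7+6 = 16, so the schedule takes 16 weeks.

16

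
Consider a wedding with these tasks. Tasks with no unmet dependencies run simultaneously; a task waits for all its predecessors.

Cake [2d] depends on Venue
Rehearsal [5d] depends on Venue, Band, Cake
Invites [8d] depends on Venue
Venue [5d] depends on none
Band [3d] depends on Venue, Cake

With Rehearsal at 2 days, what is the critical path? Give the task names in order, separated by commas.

Critical path before the change: Venue→Cake→Band→Rehearsal = 5+2+3+5 = 15 giving 15 days.
Since Rehearsal is critical, the -3 change carries straight to that chain (now 12 days).
Now Venue→Invites = 5+8 = 13 is longest, so the finish becomes 13 days.

Venue, Invites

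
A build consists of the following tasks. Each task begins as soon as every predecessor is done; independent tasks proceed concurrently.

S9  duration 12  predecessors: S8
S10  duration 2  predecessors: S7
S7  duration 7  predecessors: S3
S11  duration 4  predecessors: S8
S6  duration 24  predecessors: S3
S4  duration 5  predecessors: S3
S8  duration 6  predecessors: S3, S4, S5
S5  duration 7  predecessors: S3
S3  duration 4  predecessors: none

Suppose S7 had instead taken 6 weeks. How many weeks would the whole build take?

Baseline: S3→S5→S8→S9 = 4+7+6+12 = 29 → 29 weeks.
S7 is off the critical path — its longest chain is 13 weeks, giving 16 of slack.
No other chain overtakes it, so the finish is 29 weeks.

29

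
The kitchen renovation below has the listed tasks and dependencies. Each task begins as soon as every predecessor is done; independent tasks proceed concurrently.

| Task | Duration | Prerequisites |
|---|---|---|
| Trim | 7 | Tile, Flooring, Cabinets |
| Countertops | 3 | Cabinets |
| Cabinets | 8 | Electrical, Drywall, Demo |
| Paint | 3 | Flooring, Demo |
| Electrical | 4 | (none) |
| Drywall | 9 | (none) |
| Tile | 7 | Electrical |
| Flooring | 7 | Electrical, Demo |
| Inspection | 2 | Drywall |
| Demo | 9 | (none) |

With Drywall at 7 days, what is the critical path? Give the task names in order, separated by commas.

Demo, Cabinets, Trim

Actual critical path: Drywall→Cabinets→Trim = 9+8+7 = 24 ⇒ 24 days.
Drywall lies on that path, so at 7 days the path becomes 22 days.
Now Demo→Cabinets→Trim = 9+8+7 = 24 is longest, so the finish becomes 24 days.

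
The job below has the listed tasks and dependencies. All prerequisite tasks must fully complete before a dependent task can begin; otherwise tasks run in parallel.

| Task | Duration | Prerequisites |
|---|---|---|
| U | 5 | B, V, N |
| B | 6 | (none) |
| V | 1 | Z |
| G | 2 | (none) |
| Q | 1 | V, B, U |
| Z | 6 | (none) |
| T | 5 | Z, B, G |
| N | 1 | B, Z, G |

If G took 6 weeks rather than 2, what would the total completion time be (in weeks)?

13

Critical path before the change: B→N→U→Q = 6+1+5+1 = 13 giving 13 weeks.
G is off the critical path — its longest chain is 9 weeks, giving 4 of slack.
The critical path is still B→N→U→Q; finish is now 13 weeks.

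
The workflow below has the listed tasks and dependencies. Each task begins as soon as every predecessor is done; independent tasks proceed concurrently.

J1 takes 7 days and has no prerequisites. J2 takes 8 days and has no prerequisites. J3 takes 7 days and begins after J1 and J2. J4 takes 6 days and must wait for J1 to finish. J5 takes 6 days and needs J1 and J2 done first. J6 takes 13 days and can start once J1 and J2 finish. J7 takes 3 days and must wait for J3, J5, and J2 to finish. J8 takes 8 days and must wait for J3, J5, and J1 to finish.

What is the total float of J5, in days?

The longest chain is J2→J3→J8 = 8+7+8 = 23; overall finish 23 days.
J5 finishes as early as 14 and must finish by 15.
Slack of J5 = 9 − 8 = 1 day.

1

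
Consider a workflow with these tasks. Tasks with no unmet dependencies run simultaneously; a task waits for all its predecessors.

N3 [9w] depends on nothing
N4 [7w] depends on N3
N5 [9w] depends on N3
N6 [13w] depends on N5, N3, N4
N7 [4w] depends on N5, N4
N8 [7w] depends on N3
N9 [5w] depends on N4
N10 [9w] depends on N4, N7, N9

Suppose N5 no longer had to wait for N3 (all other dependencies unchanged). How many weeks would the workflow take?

30

Original critical path: N3→N5→N6 = 9+9+13 = 31 ⇒ 31 weeks.
Without N3→N5, N5's earliest start moves from 9 to 0.
The longest chain is now N3→N4→N9→N10 = 9+7+5+9 = 30, so the workflow takes 30 weeks.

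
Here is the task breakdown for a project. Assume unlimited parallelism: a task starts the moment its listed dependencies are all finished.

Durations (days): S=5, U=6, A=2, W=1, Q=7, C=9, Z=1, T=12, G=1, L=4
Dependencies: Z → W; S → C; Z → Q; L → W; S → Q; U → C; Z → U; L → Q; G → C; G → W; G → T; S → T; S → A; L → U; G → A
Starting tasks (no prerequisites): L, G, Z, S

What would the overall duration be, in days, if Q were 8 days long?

Baseline: L→U→C = 4+6+9 = 19 → 19 days.
Q is off the critical path — its longest chain is 12 days, giving 7 of slack.
The critical path is still L→U→C; finish is now 19 days.

19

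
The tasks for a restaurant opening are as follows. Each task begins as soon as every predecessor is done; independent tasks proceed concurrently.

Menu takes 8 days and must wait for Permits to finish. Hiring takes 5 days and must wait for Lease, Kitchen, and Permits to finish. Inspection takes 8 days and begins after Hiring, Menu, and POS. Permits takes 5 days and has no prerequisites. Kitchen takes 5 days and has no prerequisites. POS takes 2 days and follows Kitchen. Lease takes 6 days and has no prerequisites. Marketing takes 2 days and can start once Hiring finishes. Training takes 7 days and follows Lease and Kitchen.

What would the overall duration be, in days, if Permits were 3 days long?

Actual critical path: Permits→Menu→Inspection = 5+8+8 = 21 ⇒ 21 days.
Permits lies on that path, so at 3 days the path becomes 19 days.
The binding chain switches to Lease→Hiring→Inspection = 6+5+8 = 19; finish 19 days.

19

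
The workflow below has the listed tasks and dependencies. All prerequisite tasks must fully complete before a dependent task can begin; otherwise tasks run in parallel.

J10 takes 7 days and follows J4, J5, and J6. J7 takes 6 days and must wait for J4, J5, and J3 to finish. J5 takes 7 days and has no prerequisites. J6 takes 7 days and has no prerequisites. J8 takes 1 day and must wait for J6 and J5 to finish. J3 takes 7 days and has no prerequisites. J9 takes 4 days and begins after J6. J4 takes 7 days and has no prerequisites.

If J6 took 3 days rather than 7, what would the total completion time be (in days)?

14

As given, the longest chain is J6→J10 = 7+7 = 14, so the finish is 14 days.
Since J6 is critical, the -4 change carries straight to that chain (now 10 days).
Now J4→J10 = 7+7 = 14 is longest, so the finish becomes 14 days.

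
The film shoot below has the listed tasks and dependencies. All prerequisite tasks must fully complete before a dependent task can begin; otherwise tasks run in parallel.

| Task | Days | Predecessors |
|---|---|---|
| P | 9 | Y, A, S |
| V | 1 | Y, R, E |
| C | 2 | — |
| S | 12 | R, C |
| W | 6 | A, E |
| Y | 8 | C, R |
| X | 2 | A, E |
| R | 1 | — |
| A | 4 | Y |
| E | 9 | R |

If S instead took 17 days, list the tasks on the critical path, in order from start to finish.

C, S, P

The binding path is C→S→P = 2+12+9 = 23; finish at 23 days.
S lies on that path, so at 17 days the path becomes 28 days.
The critical path is still C→S→P; finish is now 28 days.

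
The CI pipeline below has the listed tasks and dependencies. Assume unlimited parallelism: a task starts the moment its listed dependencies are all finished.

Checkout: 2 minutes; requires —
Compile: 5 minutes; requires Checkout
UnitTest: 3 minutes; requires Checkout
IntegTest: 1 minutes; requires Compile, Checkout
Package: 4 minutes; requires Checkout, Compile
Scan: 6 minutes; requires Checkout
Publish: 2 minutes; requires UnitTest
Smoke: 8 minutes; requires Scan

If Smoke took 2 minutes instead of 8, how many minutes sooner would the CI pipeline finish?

The binding path is Checkout→Scan→Smoke = 2+6+8 = 16; finish at 16 minutes.
Smoke is on the critical path; changing it to 2 makes that path 10 minutes.
Now Checkout→Compile→Package = 2+5+4 = 11 is longest, so the finish becomes 11 minutes.
Change in finish: 11 − 16 = -5 minutes.

5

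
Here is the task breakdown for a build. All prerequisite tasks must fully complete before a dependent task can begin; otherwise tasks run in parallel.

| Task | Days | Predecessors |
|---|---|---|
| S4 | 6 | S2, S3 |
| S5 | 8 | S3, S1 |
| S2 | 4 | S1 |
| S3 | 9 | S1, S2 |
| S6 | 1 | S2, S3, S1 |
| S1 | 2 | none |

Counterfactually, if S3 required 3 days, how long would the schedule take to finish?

17

As given, the longest chain is S1→S2→S3→S5 = 2+4+9+8 = 23, so the finish is 23 days.
S3 lies on that path, so at 3 days the path becomes 17 days.
That remains the longest chain; total 17 days.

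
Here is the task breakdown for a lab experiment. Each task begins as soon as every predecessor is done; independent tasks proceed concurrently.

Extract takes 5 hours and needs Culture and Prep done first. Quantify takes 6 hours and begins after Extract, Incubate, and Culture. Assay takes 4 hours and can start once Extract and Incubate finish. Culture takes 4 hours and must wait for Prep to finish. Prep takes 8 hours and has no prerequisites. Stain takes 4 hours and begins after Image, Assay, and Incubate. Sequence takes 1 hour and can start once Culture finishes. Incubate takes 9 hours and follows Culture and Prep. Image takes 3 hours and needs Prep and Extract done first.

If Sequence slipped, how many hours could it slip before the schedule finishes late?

The longest chain is Prep→Culture→Incubate→Assay→Stain = 8+4+9+4+4 = 29; overall finish 29 hours.
The longest chain containing Sequence totals 13 hours.
So Sequence can slip 29 − 13 = 16 hours.

16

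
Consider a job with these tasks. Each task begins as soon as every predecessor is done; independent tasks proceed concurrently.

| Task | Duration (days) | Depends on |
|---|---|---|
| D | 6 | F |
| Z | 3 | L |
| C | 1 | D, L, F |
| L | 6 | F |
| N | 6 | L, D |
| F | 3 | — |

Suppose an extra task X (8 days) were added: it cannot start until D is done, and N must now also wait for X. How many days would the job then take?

Originally the job takes 15 days.
With X inserted, N now waits for max(L, D, X).
New critical path: F→D→X→N = 3+6+8+6 = 23 ⇒ 23 days.

23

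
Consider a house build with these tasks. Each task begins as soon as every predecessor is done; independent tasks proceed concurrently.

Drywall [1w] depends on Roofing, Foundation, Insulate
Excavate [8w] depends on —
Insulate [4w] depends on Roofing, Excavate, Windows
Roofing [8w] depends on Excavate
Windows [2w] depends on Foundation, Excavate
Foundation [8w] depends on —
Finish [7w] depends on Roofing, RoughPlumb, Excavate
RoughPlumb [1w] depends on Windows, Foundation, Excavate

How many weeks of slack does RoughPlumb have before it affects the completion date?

Excavate→Roofing→Finish = 8+8+7 = 23 sets the makespan at 23 weeks.
RoughPlumb finishes as early as 11 and must finish by 16.
So RoughPlumb can slip 16 − 11 = 5 weeks.

5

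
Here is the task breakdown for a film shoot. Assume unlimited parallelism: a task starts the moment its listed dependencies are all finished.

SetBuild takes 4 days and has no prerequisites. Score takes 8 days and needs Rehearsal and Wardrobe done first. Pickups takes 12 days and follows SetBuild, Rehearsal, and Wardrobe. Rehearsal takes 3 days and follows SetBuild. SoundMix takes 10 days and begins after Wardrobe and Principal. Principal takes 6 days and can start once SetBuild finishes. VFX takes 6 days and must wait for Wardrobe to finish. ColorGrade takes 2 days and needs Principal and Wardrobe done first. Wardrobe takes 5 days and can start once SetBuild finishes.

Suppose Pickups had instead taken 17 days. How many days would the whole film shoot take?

26

Actual critical path: SetBuild→Wardrobe→Pickups = 4+5+12 = 21 ⇒ 21 days.
Since Pickups is critical, the +5 change carries straight to that chain (now 26 days).
No other chain overtakes it, so the finish is 26 days.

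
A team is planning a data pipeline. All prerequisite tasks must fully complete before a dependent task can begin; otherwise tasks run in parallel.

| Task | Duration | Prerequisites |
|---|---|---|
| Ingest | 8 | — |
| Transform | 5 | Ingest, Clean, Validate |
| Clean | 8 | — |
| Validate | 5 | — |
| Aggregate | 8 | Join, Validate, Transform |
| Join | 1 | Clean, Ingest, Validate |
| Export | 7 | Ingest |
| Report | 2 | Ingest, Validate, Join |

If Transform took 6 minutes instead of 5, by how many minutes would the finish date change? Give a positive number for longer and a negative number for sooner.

Critical path before the change: Ingest→Transform→Aggregate = 8+5+8 = 21 giving 21 minutes.
Transform lies on that path, so at 6 minutes the path becomes 22 minutes.
That remains the longest chain; total 22 minutes.
Change in finish: 22 − 21 = +1 minutes.

1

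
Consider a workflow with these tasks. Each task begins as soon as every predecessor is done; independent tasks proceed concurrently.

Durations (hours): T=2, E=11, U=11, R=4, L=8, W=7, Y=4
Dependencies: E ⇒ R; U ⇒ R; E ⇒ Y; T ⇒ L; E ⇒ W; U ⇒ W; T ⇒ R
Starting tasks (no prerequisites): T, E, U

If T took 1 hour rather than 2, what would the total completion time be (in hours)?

Actual critical path: E→W = 11+7 = 18 ⇒ 18 hours.
T has 8 hours of float (longest path through it is 10).
No other chain overtakes it, so the finish is 18 hours.

18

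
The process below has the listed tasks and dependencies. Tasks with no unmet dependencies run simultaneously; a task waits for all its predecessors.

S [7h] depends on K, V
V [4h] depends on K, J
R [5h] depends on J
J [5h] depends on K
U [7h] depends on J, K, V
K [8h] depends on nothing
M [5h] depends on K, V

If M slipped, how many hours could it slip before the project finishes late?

The longest chain is K→J→V→U = 8+5+4+7 = 24; overall finish 24 hours.
M finishes as early as 22 and must finish by 24.
Slack of M = 19 − 17 = 2 hours.

2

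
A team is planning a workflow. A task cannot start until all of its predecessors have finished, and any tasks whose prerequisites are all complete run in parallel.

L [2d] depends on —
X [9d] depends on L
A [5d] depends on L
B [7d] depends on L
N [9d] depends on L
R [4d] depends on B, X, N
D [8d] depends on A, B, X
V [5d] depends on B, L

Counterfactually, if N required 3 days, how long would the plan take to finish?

Critical path before the change: L→X→D = 2+9+8 = 19 giving 19 days.
N is off the critical path — its longest chain is 15 days, giving 4 of slack.
No other chain overtakes it, so the finish is 19 days.

19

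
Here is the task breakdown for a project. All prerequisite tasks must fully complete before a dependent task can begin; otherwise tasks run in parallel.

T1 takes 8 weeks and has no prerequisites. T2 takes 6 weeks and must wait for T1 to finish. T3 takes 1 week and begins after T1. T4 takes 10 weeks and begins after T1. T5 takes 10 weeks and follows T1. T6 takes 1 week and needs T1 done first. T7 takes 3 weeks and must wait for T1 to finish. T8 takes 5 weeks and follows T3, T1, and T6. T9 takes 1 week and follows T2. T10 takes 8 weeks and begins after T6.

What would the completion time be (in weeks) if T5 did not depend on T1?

Original critical path: T1→T4 = 8+10 = 18 ⇒ 18 weeks.
Without T1→T5, T5's earliest start moves from 8 to 0.
The longest chain is now T1→T4 = 8+10 = 18, so the project takes 18 weeks.

18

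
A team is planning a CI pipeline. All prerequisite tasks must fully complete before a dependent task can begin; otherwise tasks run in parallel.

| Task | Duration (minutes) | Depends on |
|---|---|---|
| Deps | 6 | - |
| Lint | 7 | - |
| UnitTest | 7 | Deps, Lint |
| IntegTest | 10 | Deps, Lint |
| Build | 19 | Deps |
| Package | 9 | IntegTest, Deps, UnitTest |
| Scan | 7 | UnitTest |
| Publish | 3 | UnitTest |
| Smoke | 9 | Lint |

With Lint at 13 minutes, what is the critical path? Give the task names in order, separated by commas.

Lint, IntegTest, Package

Baseline: Lint→IntegTest→Package = 7+10+9 = 26 → 26 minutes.
Lint lies on that path, so at 13 minutes the path becomes 32 minutes.
The critical path is still Lint→IntegTest→Package; finish is now 32 minutes.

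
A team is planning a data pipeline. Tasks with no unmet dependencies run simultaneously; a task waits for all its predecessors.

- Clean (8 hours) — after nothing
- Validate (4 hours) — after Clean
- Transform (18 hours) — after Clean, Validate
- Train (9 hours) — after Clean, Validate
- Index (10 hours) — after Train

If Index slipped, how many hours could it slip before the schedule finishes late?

0

The longest chain is Clean→Validate→Train→Index = 8+4+9+10 = 31; overall finish 31 hours.
Index finishes as early as 31 and must finish by 31.
Slack of Index = 21 − 21 = 0 hours.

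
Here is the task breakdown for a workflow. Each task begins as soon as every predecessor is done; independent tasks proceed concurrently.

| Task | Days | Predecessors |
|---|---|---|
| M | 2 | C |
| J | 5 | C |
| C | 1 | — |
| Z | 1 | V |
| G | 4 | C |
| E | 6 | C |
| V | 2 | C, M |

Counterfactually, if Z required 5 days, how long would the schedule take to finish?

10

As given, the longest chain is C→E = 1+6 = 7, so the finish is 7 days.
Z has 1 day of float (longest path through it is 6).
The binding chain switches to C→M→V→Z = 1+2+2+5 = 10; finish 10 days.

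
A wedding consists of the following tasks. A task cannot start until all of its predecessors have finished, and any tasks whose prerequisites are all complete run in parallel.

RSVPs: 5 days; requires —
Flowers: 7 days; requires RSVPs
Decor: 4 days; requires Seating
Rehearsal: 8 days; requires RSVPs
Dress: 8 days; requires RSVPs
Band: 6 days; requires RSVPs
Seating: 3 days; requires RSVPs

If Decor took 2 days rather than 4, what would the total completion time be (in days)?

13

As given, the longest chain is RSVPs→Dress = 5+8 = 13, so the finish is 13 days.
The longest path through Decor is only 12 days, so Decor has float 1.
No other chain overtakes it, so the finish is 13 days.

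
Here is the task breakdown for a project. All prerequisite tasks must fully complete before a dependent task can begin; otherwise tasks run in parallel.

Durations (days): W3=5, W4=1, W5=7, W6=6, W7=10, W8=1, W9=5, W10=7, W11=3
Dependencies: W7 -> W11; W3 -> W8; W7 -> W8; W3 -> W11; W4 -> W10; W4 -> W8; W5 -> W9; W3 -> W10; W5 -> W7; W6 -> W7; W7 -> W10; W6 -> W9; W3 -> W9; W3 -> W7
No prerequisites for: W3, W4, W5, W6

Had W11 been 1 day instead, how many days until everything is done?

The binding path is W5→W7→W10 = 7+10+7 = 24; finish at 24 days.
The longest path through W11 is only 20 days, so W11 has float 4.
That remains the longest chain; total 24 days.

24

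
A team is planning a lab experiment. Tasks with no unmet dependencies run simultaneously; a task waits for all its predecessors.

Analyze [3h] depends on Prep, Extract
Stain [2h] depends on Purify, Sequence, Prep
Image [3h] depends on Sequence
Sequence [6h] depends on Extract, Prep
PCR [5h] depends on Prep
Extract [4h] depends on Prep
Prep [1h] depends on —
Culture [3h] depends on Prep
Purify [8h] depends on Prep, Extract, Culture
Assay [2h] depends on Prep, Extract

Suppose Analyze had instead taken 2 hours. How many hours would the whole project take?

15

Baseline: Prep→Extract→Purify→Stain = 1+4+8+2 = 15 → 15 hours.
The longest path through Analyze is only 8 hours, so Analyze has float 7.
No other chain overtakes it, so the finish is 15 hours.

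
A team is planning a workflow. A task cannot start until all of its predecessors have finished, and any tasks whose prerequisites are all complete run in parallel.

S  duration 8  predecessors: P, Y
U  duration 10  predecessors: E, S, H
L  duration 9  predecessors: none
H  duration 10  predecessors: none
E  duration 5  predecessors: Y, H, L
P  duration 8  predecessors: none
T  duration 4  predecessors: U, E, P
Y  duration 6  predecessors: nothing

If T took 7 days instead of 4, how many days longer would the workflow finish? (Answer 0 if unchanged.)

Critical path before the change: P→S→U→T = 8+8+10+4 = 30 giving 30 days.
Since T is critical, the +3 change carries straight to that chain (now 33 days).
That remains the longest chain; total 33 days.
Change in finish: 33 − 30 = +3 days.

3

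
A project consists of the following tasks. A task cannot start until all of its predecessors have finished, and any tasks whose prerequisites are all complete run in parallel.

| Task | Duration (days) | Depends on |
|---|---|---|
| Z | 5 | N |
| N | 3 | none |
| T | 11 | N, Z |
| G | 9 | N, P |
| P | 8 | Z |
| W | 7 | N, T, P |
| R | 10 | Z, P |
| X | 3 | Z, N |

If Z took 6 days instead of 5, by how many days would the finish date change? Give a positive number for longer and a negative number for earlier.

1

Actual critical path: N→Z→T→W = 3+5+11+7 = 26 ⇒ 26 days.
Z lies on that path, so at 6 days the path becomes 27 days.
The critical path is still N→Z→T→W; finish is now 27 days.
Change in finish: 27 − 26 = +1 days.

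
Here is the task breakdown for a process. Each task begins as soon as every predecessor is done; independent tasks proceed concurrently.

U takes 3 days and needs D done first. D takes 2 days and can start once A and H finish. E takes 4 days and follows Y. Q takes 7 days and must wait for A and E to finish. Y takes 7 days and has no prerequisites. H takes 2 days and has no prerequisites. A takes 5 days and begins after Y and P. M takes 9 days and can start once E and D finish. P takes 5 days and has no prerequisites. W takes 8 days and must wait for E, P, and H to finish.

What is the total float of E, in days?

3

Y→A→D→M = 7+5+2+9 = 23 sets the makespan at 23 days.
E finishes as early as 11 and must finish by 14.
Float = 23 − 20 = 3.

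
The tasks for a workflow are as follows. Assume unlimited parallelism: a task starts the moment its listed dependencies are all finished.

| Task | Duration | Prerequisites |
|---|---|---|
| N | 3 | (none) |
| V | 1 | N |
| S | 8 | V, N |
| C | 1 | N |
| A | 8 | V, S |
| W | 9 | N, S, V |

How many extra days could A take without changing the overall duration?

N→V→S→W = 3+1+8+9 = 21 sets the makespan at 21 days.
Longest path through A: 20 days (earliest finish 20, latest finish 21).
Slack of A = 13 − 12 = 1 day.

1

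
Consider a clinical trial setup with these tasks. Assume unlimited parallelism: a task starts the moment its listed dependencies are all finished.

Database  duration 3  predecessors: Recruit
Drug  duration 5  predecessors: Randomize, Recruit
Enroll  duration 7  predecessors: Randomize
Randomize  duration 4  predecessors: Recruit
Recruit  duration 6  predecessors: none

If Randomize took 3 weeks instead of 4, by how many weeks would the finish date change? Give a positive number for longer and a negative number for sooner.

-1

As given, the longest chain is Recruit→Randomize→Enroll = 6+4+7 = 17, so the finish is 17 weeks.
Randomize lies on that path, so at 3 weeks the path becomes 16 weeks.
The critical path is still Recruit→Randomize→Enroll; finish is now 16 weeks.
Change in finish: 16 − 17 = -1 weeks.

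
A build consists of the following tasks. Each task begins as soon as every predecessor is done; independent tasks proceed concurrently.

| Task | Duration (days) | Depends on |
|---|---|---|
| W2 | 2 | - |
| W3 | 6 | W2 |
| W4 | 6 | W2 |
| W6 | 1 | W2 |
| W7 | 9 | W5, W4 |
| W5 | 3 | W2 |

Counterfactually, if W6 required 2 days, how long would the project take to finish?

17

Actual critical path: W2→W4→W7 = 2+6+9 = 17 ⇒ 17 days.
W6 is off the critical path — its longest chain is 3 days, giving 14 of slack.
No other chain overtakes it, so the finish is 17 days.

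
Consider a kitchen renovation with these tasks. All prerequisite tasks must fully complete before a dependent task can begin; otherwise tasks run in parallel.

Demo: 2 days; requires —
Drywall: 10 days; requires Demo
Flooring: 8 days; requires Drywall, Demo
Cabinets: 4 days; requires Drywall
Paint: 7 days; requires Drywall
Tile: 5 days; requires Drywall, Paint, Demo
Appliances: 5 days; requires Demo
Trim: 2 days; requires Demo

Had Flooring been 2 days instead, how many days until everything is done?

24

As given, the longest chain is Demo→Drywall→Paint→Tile = 2+10+7+5 = 24, so the finish is 24 days.
Flooring is off the critical path — its longest chain is 20 days, giving 4 of slack.
The critical path is still Demo→Drywall→Paint→Tile; finish is now 24 days.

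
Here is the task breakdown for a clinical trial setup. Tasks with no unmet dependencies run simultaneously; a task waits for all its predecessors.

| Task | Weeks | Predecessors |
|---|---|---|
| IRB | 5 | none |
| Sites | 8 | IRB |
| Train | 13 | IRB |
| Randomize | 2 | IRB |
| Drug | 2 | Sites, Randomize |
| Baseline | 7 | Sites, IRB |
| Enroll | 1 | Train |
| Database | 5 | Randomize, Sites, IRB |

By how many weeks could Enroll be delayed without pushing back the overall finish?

Critical path: IRB→Sites→Baseline = 5+8+7 = 20, so the finish is 20 weeks.
Enroll finishes as early as 19 and must finish by 20.
Slack of Enroll = 19 − 18 = 1 week.

1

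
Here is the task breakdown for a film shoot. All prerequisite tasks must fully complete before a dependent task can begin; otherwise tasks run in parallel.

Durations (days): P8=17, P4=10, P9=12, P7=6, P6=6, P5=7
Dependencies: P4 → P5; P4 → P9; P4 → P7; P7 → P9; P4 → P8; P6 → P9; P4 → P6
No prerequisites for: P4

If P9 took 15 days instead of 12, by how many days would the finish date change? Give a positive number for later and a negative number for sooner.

3

As given, the longest chain is P4→P6→P9 = 10+6+12 = 28, so the finish is 28 days.
P9 lies on that path, so at 15 days the path becomes 31 days.
The critical path is still P4→P6→P9; finish is now 31 days.
Change in finish: 31 − 28 = +3 days.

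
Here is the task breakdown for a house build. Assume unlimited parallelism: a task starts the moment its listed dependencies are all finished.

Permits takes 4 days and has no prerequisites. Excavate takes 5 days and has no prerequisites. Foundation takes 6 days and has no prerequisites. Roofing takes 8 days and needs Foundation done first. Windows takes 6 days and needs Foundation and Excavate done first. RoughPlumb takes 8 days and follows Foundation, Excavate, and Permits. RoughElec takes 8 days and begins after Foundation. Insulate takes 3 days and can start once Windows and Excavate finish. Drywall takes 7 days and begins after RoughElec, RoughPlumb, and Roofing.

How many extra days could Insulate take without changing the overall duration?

Critical path: Foundation→Roofing→Drywall = 6+8+7 = 21, so the finish is 21 days.
Longest path through Insulate: 15 days (earliest finish 15, latest finish 21).
Slack of Insulate = 18 − 12 = 6 days.

6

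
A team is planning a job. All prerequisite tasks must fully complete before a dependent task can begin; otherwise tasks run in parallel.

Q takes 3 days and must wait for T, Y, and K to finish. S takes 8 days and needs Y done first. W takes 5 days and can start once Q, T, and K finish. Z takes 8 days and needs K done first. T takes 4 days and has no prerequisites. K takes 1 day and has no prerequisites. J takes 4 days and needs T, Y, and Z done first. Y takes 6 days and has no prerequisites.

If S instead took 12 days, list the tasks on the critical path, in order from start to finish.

Critical path before the change: Y→S = 6+8 = 14 giving 14 days.
S is on the critical path; changing it to 12 makes that path 18 days.
That remains the longest chain; total 18 days.

Y, S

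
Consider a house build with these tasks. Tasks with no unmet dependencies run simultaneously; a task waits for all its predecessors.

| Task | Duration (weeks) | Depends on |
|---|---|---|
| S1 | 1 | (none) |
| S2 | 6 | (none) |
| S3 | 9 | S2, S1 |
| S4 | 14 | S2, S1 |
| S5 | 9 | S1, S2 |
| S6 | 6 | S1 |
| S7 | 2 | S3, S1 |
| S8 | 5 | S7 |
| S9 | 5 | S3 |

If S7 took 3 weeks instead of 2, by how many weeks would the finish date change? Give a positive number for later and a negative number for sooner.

As given, the longest chain is S2→S3→S7→S8 = 6+9+2+5 = 22, so the finish is 22 weeks.
Since S7 is critical, the +1 change carries straight to that chain (now 23 weeks).
No other chain overtakes it, so the finish is 23 weeks.
Change in finish: 23 − 22 = +1 weeks.

1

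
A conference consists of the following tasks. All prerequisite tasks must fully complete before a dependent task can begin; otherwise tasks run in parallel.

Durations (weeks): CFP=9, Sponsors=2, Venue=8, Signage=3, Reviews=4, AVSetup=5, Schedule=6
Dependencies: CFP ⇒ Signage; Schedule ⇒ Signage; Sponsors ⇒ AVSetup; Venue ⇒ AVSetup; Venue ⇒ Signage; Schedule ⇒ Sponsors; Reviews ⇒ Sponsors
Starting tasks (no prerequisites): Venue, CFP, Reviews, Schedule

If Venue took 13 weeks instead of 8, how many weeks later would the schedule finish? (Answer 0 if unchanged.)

The binding path is Venue→AVSetup = 8+5 = 13; finish at 13 weeks.
Venue lies on that path, so at 13 weeks the path becomes 18 weeks.
That remains the longest chain; total 18 weeks.
Change in finish: 18 − 13 = +5 weeks.

5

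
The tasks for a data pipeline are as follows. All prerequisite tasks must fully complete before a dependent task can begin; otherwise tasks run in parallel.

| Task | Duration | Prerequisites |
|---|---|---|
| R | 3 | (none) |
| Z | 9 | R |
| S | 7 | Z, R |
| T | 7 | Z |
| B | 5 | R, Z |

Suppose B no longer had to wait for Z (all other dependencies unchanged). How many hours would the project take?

Before: longest chain R→Z→S = 3+9+7 = 19, finish 19.
Without Z→B, B's earliest start moves from 12 to 3.
After: R→Z→S = 3+9+7 = 19 → 19 hours.

19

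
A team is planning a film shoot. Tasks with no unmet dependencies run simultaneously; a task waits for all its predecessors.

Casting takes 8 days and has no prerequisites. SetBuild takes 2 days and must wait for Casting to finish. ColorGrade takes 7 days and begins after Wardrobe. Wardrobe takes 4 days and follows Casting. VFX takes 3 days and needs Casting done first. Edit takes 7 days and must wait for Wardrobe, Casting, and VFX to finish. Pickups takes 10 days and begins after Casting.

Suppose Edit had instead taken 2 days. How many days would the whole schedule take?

Baseline: Casting→Wardrobe→Edit = 8+4+7 = 19 → 19 days.
Edit lies on that path, so at 2 days the path becomes 14 days.
Now Casting→Wardrobe→ColorGrade = 8+4+7 = 19 is longest, so the finish becomes 19 days.

19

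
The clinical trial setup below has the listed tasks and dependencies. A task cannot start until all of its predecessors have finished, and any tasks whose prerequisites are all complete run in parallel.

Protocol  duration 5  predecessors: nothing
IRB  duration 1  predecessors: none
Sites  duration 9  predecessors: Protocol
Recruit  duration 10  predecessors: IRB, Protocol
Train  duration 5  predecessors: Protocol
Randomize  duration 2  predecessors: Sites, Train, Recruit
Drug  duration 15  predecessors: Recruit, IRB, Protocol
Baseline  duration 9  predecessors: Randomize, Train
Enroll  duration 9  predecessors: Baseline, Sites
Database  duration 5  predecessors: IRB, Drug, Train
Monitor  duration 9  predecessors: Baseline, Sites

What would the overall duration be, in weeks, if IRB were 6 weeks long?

Critical path before the change: Protocol→Recruit→Randomize→Baseline→Enroll = 5+10+2+9+9 = 35 giving 35 weeks.
The longest path through IRB is only 31 weeks, so IRB has float 4.
Now IRB→Recruit→Randomize→Baseline→Enroll = 6+10+2+9+9 = 36 is longest, so the finish becomes 36 weeks.

36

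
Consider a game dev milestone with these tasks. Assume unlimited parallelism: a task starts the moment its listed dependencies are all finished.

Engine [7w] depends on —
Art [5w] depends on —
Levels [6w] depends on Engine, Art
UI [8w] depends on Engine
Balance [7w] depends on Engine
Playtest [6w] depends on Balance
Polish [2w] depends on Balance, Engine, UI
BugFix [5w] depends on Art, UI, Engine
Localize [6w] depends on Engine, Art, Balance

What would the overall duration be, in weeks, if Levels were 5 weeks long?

Actual critical path: Engine→UI→BugFix = 7+8+5 = 20 ⇒ 20 weeks.
The longest path through Levels is only 13 weeks, so Levels has float 7.
That remains the longest chain; total 20 weeks.

20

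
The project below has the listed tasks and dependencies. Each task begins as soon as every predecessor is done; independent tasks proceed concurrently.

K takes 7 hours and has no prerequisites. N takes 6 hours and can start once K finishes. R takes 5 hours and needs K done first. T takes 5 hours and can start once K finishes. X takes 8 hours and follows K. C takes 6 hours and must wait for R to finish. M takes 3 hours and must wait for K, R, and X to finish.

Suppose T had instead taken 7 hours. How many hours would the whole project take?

18

Critical path before the change: K→R→C = 7+5+6 = 18 giving 18 hours.
The longest path through T is only 12 hours, so T has float 6.
That remains the longest chain; total 18 hours.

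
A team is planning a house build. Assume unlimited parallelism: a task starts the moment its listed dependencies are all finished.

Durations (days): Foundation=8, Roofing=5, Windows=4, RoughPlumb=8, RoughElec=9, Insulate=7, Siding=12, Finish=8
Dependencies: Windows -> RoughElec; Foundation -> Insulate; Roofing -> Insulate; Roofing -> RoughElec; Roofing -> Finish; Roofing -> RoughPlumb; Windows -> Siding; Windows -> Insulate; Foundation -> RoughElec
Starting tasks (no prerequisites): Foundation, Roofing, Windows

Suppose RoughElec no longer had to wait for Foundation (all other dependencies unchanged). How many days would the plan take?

16

With the dependency in place, Foundation→RoughElec = 8+9 = 17 sets the finish at 17 days.
Without Foundation→RoughElec, RoughElec's earliest start moves from 8 to 5.
After: Windows→Siding = 4+12 = 16 → 16 days.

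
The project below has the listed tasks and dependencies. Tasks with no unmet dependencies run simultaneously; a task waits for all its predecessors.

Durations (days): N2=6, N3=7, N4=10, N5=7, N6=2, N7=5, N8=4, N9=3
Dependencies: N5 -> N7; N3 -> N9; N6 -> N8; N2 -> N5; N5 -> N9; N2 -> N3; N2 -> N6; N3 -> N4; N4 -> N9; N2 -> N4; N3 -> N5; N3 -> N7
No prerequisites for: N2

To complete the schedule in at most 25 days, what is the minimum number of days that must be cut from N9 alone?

Current finish: 26 days; target: 25.
N9 is on every critical path, so each day cut from N9 cuts the finish by one (this holds down to a finish of 25).
Need 26 − 25 = 1 day off N9 → N9 becomes 2 days, finish becomes 25.

1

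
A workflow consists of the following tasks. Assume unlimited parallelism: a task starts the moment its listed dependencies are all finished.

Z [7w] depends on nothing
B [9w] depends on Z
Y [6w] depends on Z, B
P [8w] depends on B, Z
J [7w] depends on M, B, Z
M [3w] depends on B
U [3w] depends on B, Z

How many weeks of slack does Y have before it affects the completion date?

Critical path: Z→B→M→J = 7+9+3+7 = 26, so the finish is 26 weeks.
Y finishes as early as 22 and must finish by 26.
Slack of Y = 20 − 16 = 4 weeks.

4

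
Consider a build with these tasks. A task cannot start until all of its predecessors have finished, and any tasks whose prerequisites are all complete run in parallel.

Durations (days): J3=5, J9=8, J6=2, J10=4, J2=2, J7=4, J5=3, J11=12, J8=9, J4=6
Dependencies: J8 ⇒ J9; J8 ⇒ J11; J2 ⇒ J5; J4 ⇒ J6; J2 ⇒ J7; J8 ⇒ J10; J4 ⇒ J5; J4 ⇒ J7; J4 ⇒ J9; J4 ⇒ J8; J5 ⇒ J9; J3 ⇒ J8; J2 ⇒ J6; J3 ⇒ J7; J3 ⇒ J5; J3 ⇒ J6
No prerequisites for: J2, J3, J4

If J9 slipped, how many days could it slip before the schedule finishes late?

The longest chain is J4→J8→J11 = 6+9+12 = 27; overall finish 27 days.
Longest path through J9: 23 days (earliest finish 23, latest finish 27).
So J9 can slip 27 − 23 = 4 days.

4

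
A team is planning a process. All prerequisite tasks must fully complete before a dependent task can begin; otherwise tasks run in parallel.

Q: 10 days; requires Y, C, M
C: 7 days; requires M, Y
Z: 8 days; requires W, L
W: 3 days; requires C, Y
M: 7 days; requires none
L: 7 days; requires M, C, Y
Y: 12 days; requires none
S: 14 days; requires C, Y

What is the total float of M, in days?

Critical path: Y→C→L→Z = 12+7+7+8 = 34, so the finish is 34 days.
The longest chain containing M totals 29 days.
Float = 34 − 29 = 5.

5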